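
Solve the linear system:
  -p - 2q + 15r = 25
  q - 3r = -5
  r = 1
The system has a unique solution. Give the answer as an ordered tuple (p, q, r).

Form the augmented matrix and row-reduce:
  [ -1  -2  15  |  25 ]
  [  0   1  -3  |  -5 ]
  [  0   0   1  |   1 ]
r1 → -1·r1
  [ 1  2  -15  |  -25 ]
  [ 0  1   -3  |   -5 ]
  [ 0  0    1  |    1 ]
r2 → r2 + 3·r3
  [ 1  2  -15  |  -25 ]
  [ 0  1    0  |   -2 ]
  [ 0  0    1  |    1 ]
r1 → r1 + 15·r3
  [ 1  2  0  |  -10 ]
  [ 0  1  0  |   -2 ]
  [ 0  0  1  |    1 ]
r1 → r1 − 2·r2
  [ 1  0  0  |  -6 ]
  [ 0  1  0  |  -2 ]
  [ 0  0  1  |   1 ]
Reading off the last column: p = -6, q = -2, r = 1.

(-6, -2, 1)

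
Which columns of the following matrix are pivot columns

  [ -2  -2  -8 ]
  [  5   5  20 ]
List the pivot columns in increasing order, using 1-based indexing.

R1 -> -1/2·R1
  [ 1  1   4 ]
  [ 5  5  20 ]
R2 -> R2 − 5·R1
  [ 1  1  4 ]
  [ 0  0  0 ]
Pivot columns are the columns containing a leading 1.

1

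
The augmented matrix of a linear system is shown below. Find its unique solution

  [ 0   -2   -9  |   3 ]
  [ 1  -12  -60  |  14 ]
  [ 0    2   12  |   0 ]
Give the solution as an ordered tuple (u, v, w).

r1 <=> r2
  [ 1  -12  -60  |  14 ]
  [ 0   -2   -9  |   3 ]
  [ 0    2   12  |   0 ]
r2 -> -1/2·r2
  [ 1  -12  -60  |    14 ]
  [ 0    1  9/2  |  -3/2 ]
  [ 0    2   12  |     0 ]
r3 -> r3 − 2·r2
  [ 1  -12  -60  |    14 ]
  [ 0    1  9/2  |  -3/2 ]
  [ 0    0    3  |     3 ]
r3 -> 1/3·r3
  [ 1  -12  -60  |    14 ]
  [ 0    1  9/2  |  -3/2 ]
  [ 0    0    1  |     1 ]
r2 -> r2 − 9/2·r3
  [ 1  -12  -60  |  14 ]
  [ 0    1    0  |  -6 ]
  [ 0    0    1  |   1 ]
r1 -> r1 + 60·r3
  [ 1  -12  0  |  74 ]
  [ 0    1  0  |  -6 ]
  [ 0    0  1  |   1 ]
r1 -> r1 + 12·r2
  [ 1  0  0  |   2 ]
  [ 0  1  0  |  -6 ]
  [ 0  0  1  |   1 ]
Reading off the last column: u = 2, v = -6, w = 1.

(2, -6, 1)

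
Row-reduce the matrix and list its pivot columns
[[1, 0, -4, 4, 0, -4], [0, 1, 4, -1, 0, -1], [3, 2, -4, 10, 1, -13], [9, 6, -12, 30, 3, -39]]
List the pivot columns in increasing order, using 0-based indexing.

ρ3 := ρ3 − 3·ρ1
  [ 1  0   -4   4  0   -4 ]
  [ 0  1    4  -1  0   -1 ]
  [ 0  2    8  -2  1   -1 ]
  [ 9  6  -12  30  3  -39 ]
ρ4 := ρ4 − 9·ρ1
  [ 1  0  -4   4  0  -4 ]
  [ 0  1   4  -1  0  -1 ]
  [ 0  2   8  -2  1  -1 ]
  [ 0  6  24  -6  3  -3 ]
ρ3 := ρ3 − 2·ρ2
  [ 1  0  -4   4  0  -4 ]
  [ 0  1   4  -1  0  -1 ]
  [ 0  0   0   0  1   1 ]
  [ 0  6  24  -6  3  -3 ]
ρ4 := ρ4 − 6·ρ2
  [ 1  0  -4   4  0  -4 ]
  [ 0  1   4  -1  0  -1 ]
  [ 0  0   0   0  1   1 ]
  [ 0  0   0   0  3   3 ]
ρ4 := ρ4 − 3·ρ3
  [ 1  0  -4   4  0  -4 ]
  [ 0  1   4  -1  0  -1 ]
  [ 0  0   0   0  1   1 ]
  [ 0  0   0   0  0   0 ]
Pivot columns are the columns containing a leading 1.

0, 1, 4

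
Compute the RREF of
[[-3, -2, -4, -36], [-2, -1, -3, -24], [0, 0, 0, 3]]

r1 -> -1/3·r1
r2 -> r2 + 2·r1
r2 -> 3·r2
r3 -> 1/3·r3
r1 -> r1 − 12·r3
r1 -> r1 − 2/3·r2

[[1, 0, 2, 0], [0, 1, -1, 0], [0, 0, 0, 1]]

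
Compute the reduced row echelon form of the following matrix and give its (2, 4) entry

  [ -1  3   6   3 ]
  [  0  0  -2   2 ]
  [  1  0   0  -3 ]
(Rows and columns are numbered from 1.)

r1 → -1·r1
  [ 1  -3  -6  -3 ]
  [ 0   0  -2   2 ]
  [ 1   0   0  -3 ]
r3 → r3 − r1
  [ 1  -3  -6  -3 ]
  [ 0   0  -2   2 ]
  [ 0   3   6   0 ]
r2 ↔ r3
  [ 1  -3  -6  -3 ]
  [ 0   3   6   0 ]
  [ 0   0  -2   2 ]
r2 → 1/3·r2
  [ 1  -3  -6  -3 ]
  [ 0   1   2   0 ]
  [ 0   0  -2   2 ]
r3 → -1/2·r3
  [ 1  -3  -6  -3 ]
  [ 0   1   2   0 ]
  [ 0   0   1  -1 ]
r2 → r2 − 2·r3
  [ 1  -3  -6  -3 ]
  [ 0   1   0   2 ]
  [ 0   0   1  -1 ]
r1 → r1 + 6·r3
  [ 1  -3  0  -9 ]
  [ 0   1  0   2 ]
  [ 0   0  1  -1 ]
r1 → r1 + 3·r2
  [ 1  0  0  -3 ]
  [ 0  1  0   2 ]
  [ 0  0  1  -1 ]

2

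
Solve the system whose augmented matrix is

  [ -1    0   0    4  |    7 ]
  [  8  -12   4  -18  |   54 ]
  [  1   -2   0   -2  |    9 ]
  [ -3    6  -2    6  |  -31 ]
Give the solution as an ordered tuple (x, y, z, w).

Multiply R1 by -1.
  [  1    0   0   -4  |   -7 ]
  [  8  -12   4  -18  |   54 ]
  [  1   -2   0   -2  |    9 ]
  [ -3    6  -2    6  |  -31 ]
Subtract 8 times R1 from R2.
  [  1    0   0  -4  |   -7 ]
  [  0  -12   4  14  |  110 ]
  [  1   -2   0  -2  |    9 ]
  [ -3    6  -2   6  |  -31 ]
Subtract R1 from R3.
  [  1    0   0  -4  |   -7 ]
  [  0  -12   4  14  |  110 ]
  [  0   -2   0   2  |   16 ]
  [ -3    6  -2   6  |  -31 ]
Add 3 times R1 to R4.
  [ 1    0   0  -4  |   -7 ]
  [ 0  -12   4  14  |  110 ]
  [ 0   -2   0   2  |   16 ]
  [ 0    6  -2  -6  |  -52 ]
Multiply R2 by -1/12.
  [ 1   0     0    -4  |     -7 ]
  [ 0   1  -1/3  -7/6  |  -55/6 ]
  [ 0  -2     0     2  |     16 ]
  [ 0   6    -2    -6  |    -52 ]
Add 2 times R2 to R3.
  [ 1  0     0    -4  |     -7 ]
  [ 0  1  -1/3  -7/6  |  -55/6 ]
  [ 0  0  -2/3  -1/3  |   -7/3 ]
  [ 0  6    -2    -6  |    -52 ]
Subtract 6 times R2 from R4.
  [ 1  0     0    -4  |     -7 ]
  [ 0  1  -1/3  -7/6  |  -55/6 ]
  [ 0  0  -2/3  -1/3  |   -7/3 ]
  [ 0  0     0     1  |      3 ]
Multiply R3 by -3/2.
  [ 1  0     0    -4  |     -7 ]
  [ 0  1  -1/3  -7/6  |  -55/6 ]
  [ 0  0     1   1/2  |    7/2 ]
  [ 0  0     0     1  |      3 ]
Subtract 1/2 times R4 from R3.
  [ 1  0     0    -4  |     -7 ]
  [ 0  1  -1/3  -7/6  |  -55/6 ]
  [ 0  0     1     0  |      2 ]
  [ 0  0     0     1  |      3 ]
Add 7/6 times R4 to R2.
  [ 1  0     0  -4  |     -7 ]
  [ 0  1  -1/3   0  |  -17/3 ]
  [ 0  0     1   0  |      2 ]
  [ 0  0     0   1  |      3 ]
Add 4 times R4 to R1.
  [ 1  0     0  0  |      5 ]
  [ 0  1  -1/3  0  |  -17/3 ]
  [ 0  0     1  0  |      2 ]
  [ 0  0     0  1  |      3 ]
Add 1/3 times R3 to R2.
  [ 1  0  0  0  |   5 ]
  [ 0  1  0  0  |  -5 ]
  [ 0  0  1  0  |   2 ]
  [ 0  0  0  1  |   3 ]
Reading off the last column: x = 5, y = -5, z = 2, w = 3.

(5, -5, 2, 3)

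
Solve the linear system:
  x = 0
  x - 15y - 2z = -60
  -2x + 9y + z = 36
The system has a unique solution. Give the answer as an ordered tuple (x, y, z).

(0, 4, 0)

Form the augmented matrix and row-reduce:
  [  1    0   0  |    0 ]
  [  1  -15  -2  |  -60 ]
  [ -2    9   1  |   36 ]
R2 -> R2 − R1
  [  1    0   0  |    0 ]
  [  0  -15  -2  |  -60 ]
  [ -2    9   1  |   36 ]
R3 -> R3 + 2·R1
  [ 1    0   0  |    0 ]
  [ 0  -15  -2  |  -60 ]
  [ 0    9   1  |   36 ]
R2 -> -1/15·R2
  [ 1  0     0  |   0 ]
  [ 0  1  2/15  |   4 ]
  [ 0  9     1  |  36 ]
R3 -> R3 − 9·R2
  [ 1  0     0  |  0 ]
  [ 0  1  2/15  |  4 ]
  [ 0  0  -1/5  |  0 ]
R3 -> -5·R3
  [ 1  0     0  |  0 ]
  [ 0  1  2/15  |  4 ]
  [ 0  0     1  |  0 ]
R2 -> R2 − 2/15·R3
  [ 1  0  0  |  0 ]
  [ 0  1  0  |  4 ]
  [ 0  0  1  |  0 ]
Reading off the last column: x = 0, y = 4, z = 0.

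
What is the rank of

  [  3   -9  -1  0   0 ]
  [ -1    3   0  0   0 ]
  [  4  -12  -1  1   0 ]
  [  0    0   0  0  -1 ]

rank = 4

r1 ← 1/3·r1
r2 ← r2 + r1
r3 ← r3 − 4·r1
r2 ← -3·r2
r3 ← r3 − 1/3·r2
r4 ← -1·r4
r1 ← r1 + 1/3·r2
The reduced form has 4 nonzero rows.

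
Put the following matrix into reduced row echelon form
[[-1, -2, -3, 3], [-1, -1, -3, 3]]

[[1, 0, 3, -3], [0, 1, 0, 0]]

Multiply ρ1 by -1.
  [  1   2   3  -3 ]
  [ -1  -1  -3   3 ]
Add ρ1 to ρ2.
  [ 1  2  3  -3 ]
  [ 0  1  0   0 ]
Subtract 2 times ρ2 from ρ1.
  [ 1  0  3  -3 ]
  [ 0  1  0   0 ]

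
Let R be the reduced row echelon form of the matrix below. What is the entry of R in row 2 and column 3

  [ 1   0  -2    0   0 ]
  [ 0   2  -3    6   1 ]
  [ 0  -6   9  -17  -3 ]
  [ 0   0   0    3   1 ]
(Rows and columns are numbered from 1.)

-3/2

Multiply ρ2 by 1/2.
  [ 1   0    -2    0    0 ]
  [ 0   1  -3/2    3  1/2 ]
  [ 0  -6     9  -17   -3 ]
  [ 0   0     0    3    1 ]
Add 6 times ρ2 to ρ3.
  [ 1  0    -2  0    0 ]
  [ 0  1  -3/2  3  1/2 ]
  [ 0  0     0  1    0 ]
  [ 0  0     0  3    1 ]
Subtract 3 times ρ3 from ρ4.
  [ 1  0    -2  0    0 ]
  [ 0  1  -3/2  3  1/2 ]
  [ 0  0     0  1    0 ]
  [ 0  0     0  0    1 ]
Subtract 1/2 times ρ4 from ρ2.
  [ 1  0    -2  0  0 ]
  [ 0  1  -3/2  3  0 ]
  [ 0  0     0  1  0 ]
  [ 0  0     0  0  1 ]
Subtract 3 times ρ3 from ρ2.
  [ 1  0    -2  0  0 ]
  [ 0  1  -3/2  0  0 ]
  [ 0  0     0  1  0 ]
  [ 0  0     0  0  1 ]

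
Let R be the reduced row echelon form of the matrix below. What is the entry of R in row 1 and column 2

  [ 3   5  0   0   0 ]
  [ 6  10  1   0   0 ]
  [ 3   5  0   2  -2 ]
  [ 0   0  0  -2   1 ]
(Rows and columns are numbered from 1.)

5/3

R1 ← 1/3·R1
  [ 1  5/3  0   0   0 ]
  [ 6   10  1   0   0 ]
  [ 3    5  0   2  -2 ]
  [ 0    0  0  -2   1 ]
R2 ← R2 − 6·R1
  [ 1  5/3  0   0   0 ]
  [ 0    0  1   0   0 ]
  [ 3    5  0   2  -2 ]
  [ 0    0  0  -2   1 ]
R3 ← R3 − 3·R1
  [ 1  5/3  0   0   0 ]
  [ 0    0  1   0   0 ]
  [ 0    0  0   2  -2 ]
  [ 0    0  0  -2   1 ]
R3 ← 1/2·R3
  [ 1  5/3  0   0   0 ]
  [ 0    0  1   0   0 ]
  [ 0    0  0   1  -1 ]
  [ 0    0  0  -2   1 ]
R4 ← R4 + 2·R3
  [ 1  5/3  0  0   0 ]
  [ 0    0  1  0   0 ]
  [ 0    0  0  1  -1 ]
  [ 0    0  0  0  -1 ]
R4 ← -1·R4
  [ 1  5/3  0  0   0 ]
  [ 0    0  1  0   0 ]
  [ 0    0  0  1  -1 ]
  [ 0    0  0  0   1 ]
R3 ← R3 + R4
  [ 1  5/3  0  0  0 ]
  [ 0    0  1  0  0 ]
  [ 0    0  0  1  0 ]
  [ 0    0  0  0  1 ]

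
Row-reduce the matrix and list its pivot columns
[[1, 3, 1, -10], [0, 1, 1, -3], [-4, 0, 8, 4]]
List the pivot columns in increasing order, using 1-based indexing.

1, 2

r3 -> r3 + 4·r1
  [ 1   3   1  -10 ]
  [ 0   1   1   -3 ]
  [ 0  12  12  -36 ]
r3 -> r3 − 12·r2
  [ 1  3  1  -10 ]
  [ 0  1  1   -3 ]
  [ 0  0  0    0 ]
r1 -> r1 − 3·r2
  [ 1  0  -2  -1 ]
  [ 0  1   1  -3 ]
  [ 0  0   0   0 ]
Pivot columns are the columns containing a leading 1.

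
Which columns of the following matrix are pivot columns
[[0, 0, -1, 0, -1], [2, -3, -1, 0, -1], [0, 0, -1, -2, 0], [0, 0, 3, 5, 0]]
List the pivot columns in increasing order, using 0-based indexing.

R1 ↔ R2
  [ 2  -3  -1   0  -1 ]
  [ 0   0  -1   0  -1 ]
  [ 0   0  -1  -2   0 ]
  [ 0   0   3   5   0 ]
R1 ← 1/2·R1
  [ 1  -3/2  -1/2   0  -1/2 ]
  [ 0     0    -1   0    -1 ]
  [ 0     0    -1  -2     0 ]
  [ 0     0     3   5     0 ]
R2 ← -1·R2
  [ 1  -3/2  -1/2   0  -1/2 ]
  [ 0     0     1   0     1 ]
  [ 0     0    -1  -2     0 ]
  [ 0     0     3   5     0 ]
R3 ← R3 + R2
  [ 1  -3/2  -1/2   0  -1/2 ]
  [ 0     0     1   0     1 ]
  [ 0     0     0  -2     1 ]
  [ 0     0     3   5     0 ]
R4 ← R4 − 3·R2
  [ 1  -3/2  -1/2   0  -1/2 ]
  [ 0     0     1   0     1 ]
  [ 0     0     0  -2     1 ]
  [ 0     0     0   5    -3 ]
R3 ← -1/2·R3
  [ 1  -3/2  -1/2  0  -1/2 ]
  [ 0     0     1  0     1 ]
  [ 0     0     0  1  -1/2 ]
  [ 0     0     0  5    -3 ]
R4 ← R4 − 5·R3
  [ 1  -3/2  -1/2  0  -1/2 ]
  [ 0     0     1  0     1 ]
  [ 0     0     0  1  -1/2 ]
  [ 0     0     0  0  -1/2 ]
R4 ← -2·R4
  [ 1  -3/2  -1/2  0  -1/2 ]
  [ 0     0     1  0     1 ]
  [ 0     0     0  1  -1/2 ]
  [ 0     0     0  0     1 ]
R3 ← R3 + 1/2·R4
  [ 1  -3/2  -1/2  0  -1/2 ]
  [ 0     0     1  0     1 ]
  [ 0     0     0  1     0 ]
  [ 0     0     0  0     1 ]
R2 ← R2 − R4
  [ 1  -3/2  -1/2  0  -1/2 ]
  [ 0     0     1  0     0 ]
  [ 0     0     0  1     0 ]
  [ 0     0     0  0     1 ]
R1 ← R1 + 1/2·R4
  [ 1  -3/2  -1/2  0  0 ]
  [ 0     0     1  0  0 ]
  [ 0     0     0  1  0 ]
  [ 0     0     0  0  1 ]
R1 ← R1 + 1/2·R2
  [ 1  -3/2  0  0  0 ]
  [ 0     0  1  0  0 ]
  [ 0     0  0  1  0 ]
  [ 0     0  0  0  1 ]
Pivot columns are the columns containing a leading 1.

0, 2, 3, 4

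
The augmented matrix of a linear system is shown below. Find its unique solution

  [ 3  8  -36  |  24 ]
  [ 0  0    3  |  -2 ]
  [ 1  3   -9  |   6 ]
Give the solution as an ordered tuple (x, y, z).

(0, 0, -2/3)

Multiply ρ1 by 1/3.
Subtract ρ1 from ρ3.
Swap ρ2 and ρ3.
Multiply ρ2 by 3.
Multiply ρ3 by 1/3.
Subtract 9 times ρ3 from ρ2.
Add 12 times ρ3 to ρ1.
Subtract 8/3 times ρ2 from ρ1.
Reading off the last column: x = 0, y = 0, z = -2/3.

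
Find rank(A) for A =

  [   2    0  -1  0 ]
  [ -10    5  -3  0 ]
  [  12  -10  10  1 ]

rank = 3

Multiply r1 by 1/2.
Add 10 times r1 to r2.
Subtract 12 times r1 from r3.
Multiply r2 by 1/5.
Add 10 times r2 to r3.
The reduced form has 3 nonzero rows.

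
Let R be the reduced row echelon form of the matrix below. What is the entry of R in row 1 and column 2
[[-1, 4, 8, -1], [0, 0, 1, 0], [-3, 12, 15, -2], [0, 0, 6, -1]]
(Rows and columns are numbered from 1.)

R1 := -1·R1
  [  1  -4  -8   1 ]
  [  0   0   1   0 ]
  [ -3  12  15  -2 ]
  [  0   0   6  -1 ]
R3 := R3 + 3·R1
  [ 1  -4  -8   1 ]
  [ 0   0   1   0 ]
  [ 0   0  -9   1 ]
  [ 0   0   6  -1 ]
R3 := R3 + 9·R2
  [ 1  -4  -8   1 ]
  [ 0   0   1   0 ]
  [ 0   0   0   1 ]
  [ 0   0   6  -1 ]
R4 := R4 − 6·R2
  [ 1  -4  -8   1 ]
  [ 0   0   1   0 ]
  [ 0   0   0   1 ]
  [ 0   0   0  -1 ]
R4 := R4 + R3
  [ 1  -4  -8  1 ]
  [ 0   0   1  0 ]
  [ 0   0   0  1 ]
  [ 0   0   0  0 ]
R1 := R1 − R3
  [ 1  -4  -8  0 ]
  [ 0   0   1  0 ]
  [ 0   0   0  1 ]
  [ 0   0   0  0 ]
R1 := R1 + 8·R2
  [ 1  -4  0  0 ]
  [ 0   0  1  0 ]
  [ 0   0  0  1 ]
  [ 0   0  0  0 ]

-4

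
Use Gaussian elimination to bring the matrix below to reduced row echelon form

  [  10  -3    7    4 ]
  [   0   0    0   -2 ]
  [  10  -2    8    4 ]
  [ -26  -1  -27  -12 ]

R1 → 1/10·R1
R3 → R3 − 10·R1
R4 → R4 + 26·R1
R2 <=> R3
R4 → R4 + 44/5·R2
R3 → -1/2·R3
R4 → R4 + 8/5·R3
R1 → R1 − 2/5·R3
R1 → R1 + 3/10·R2

[[1, 0, 1, 0], [0, 1, 1, 0], [0, 0, 0, 1], [0, 0, 0, 0]]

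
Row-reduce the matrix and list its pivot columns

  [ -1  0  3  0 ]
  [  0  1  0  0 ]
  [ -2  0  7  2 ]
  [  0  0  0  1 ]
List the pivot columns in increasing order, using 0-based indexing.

Multiply R1 by -1.
  [  1  0  -3  0 ]
  [  0  1   0  0 ]
  [ -2  0   7  2 ]
  [  0  0   0  1 ]
Add 2 times R1 to R3.
  [ 1  0  -3  0 ]
  [ 0  1   0  0 ]
  [ 0  0   1  2 ]
  [ 0  0   0  1 ]
Subtract 2 times R4 from R3.
  [ 1  0  -3  0 ]
  [ 0  1   0  0 ]
  [ 0  0   1  0 ]
  [ 0  0   0  1 ]
Add 3 times R3 to R1.
  [ 1  0  0  0 ]
  [ 0  1  0  0 ]
  [ 0  0  1  0 ]
  [ 0  0  0  1 ]
Pivot columns are the columns containing a leading 1.

0, 1, 2, 3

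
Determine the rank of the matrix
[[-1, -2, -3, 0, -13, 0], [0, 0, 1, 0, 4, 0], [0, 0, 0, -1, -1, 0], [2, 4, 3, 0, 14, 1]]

rank = 4

Multiply R1 by -1.
  [ 1  2  3   0  13  0 ]
  [ 0  0  1   0   4  0 ]
  [ 0  0  0  -1  -1  0 ]
  [ 2  4  3   0  14  1 ]
Subtract 2 times R1 from R4.
  [ 1  2   3   0   13  0 ]
  [ 0  0   1   0    4  0 ]
  [ 0  0   0  -1   -1  0 ]
  [ 0  0  -3   0  -12  1 ]
Add 3 times R2 to R4.
  [ 1  2  3   0  13  0 ]
  [ 0  0  1   0   4  0 ]
  [ 0  0  0  -1  -1  0 ]
  [ 0  0  0   0   0  1 ]
Multiply R3 by -1.
  [ 1  2  3  0  13  0 ]
  [ 0  0  1  0   4  0 ]
  [ 0  0  0  1   1  0 ]
  [ 0  0  0  0   0  1 ]
Subtract 3 times R2 from R1.
  [ 1  2  0  0  1  0 ]
  [ 0  0  1  0  4  0 ]
  [ 0  0  0  1  1  0 ]
  [ 0  0  0  0  0  1 ]
The reduced form has 4 nonzero rows.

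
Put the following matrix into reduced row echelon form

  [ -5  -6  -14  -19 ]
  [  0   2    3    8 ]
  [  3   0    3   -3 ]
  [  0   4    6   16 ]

Multiply R1 by -1/5.
  [ 1  6/5  14/5  19/5 ]
  [ 0    2     3     8 ]
  [ 3    0     3    -3 ]
  [ 0    4     6    16 ]
Subtract 3 times R1 from R3.
  [ 1    6/5   14/5   19/5 ]
  [ 0      2      3      8 ]
  [ 0  -18/5  -27/5  -72/5 ]
  [ 0      4      6     16 ]
Multiply R2 by 1/2.
  [ 1    6/5   14/5   19/5 ]
  [ 0      1    3/2      4 ]
  [ 0  -18/5  -27/5  -72/5 ]
  [ 0      4      6     16 ]
Add 18/5 times R2 to R3.
  [ 1  6/5  14/5  19/5 ]
  [ 0    1   3/2     4 ]
  [ 0    0     0     0 ]
  [ 0    4     6    16 ]
Subtract 4 times R2 from R4.
  [ 1  6/5  14/5  19/5 ]
  [ 0    1   3/2     4 ]
  [ 0    0     0     0 ]
  [ 0    0     0     0 ]
Subtract 6/5 times R2 from R1.
  [ 1  0    1  -1 ]
  [ 0  1  3/2   4 ]
  [ 0  0    0   0 ]
  [ 0  0    0   0 ]

[[1, 0, 1, -1], [0, 1, 3/2, 4], [0, 0, 0, 0], [0, 0, 0, 0]]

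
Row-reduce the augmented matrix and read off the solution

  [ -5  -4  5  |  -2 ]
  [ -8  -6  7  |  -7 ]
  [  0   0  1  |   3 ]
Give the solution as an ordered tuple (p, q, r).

(5, -2, 3)

R1 → -1/5·R1
  [  1  4/5  -1  |  2/5 ]
  [ -8   -6   7  |   -7 ]
  [  0    0   1  |    3 ]
R2 → R2 + 8·R1
  [ 1  4/5  -1  |    2/5 ]
  [ 0  2/5  -1  |  -19/5 ]
  [ 0    0   1  |      3 ]
R2 → 5/2·R2
  [ 1  4/5    -1  |    2/5 ]
  [ 0    1  -5/2  |  -19/2 ]
  [ 0    0     1  |      3 ]
R2 → R2 + 5/2·R3
  [ 1  4/5  -1  |  2/5 ]
  [ 0    1   0  |   -2 ]
  [ 0    0   1  |    3 ]
R1 → R1 + R3
  [ 1  4/5  0  |  17/5 ]
  [ 0    1  0  |    -2 ]
  [ 0    0  1  |     3 ]
R1 → R1 − 4/5·R2
  [ 1  0  0  |   5 ]
  [ 0  1  0  |  -2 ]
  [ 0  0  1  |   3 ]
Reading off the last column: p = 5, q = -2, r = 3.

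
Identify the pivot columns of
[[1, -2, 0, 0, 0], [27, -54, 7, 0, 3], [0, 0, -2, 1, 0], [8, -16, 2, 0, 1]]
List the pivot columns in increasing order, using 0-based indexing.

r2 := r2 − 27·r1
  [ 1   -2   0  0  0 ]
  [ 0    0   7  0  3 ]
  [ 0    0  -2  1  0 ]
  [ 8  -16   2  0  1 ]
r4 := r4 − 8·r1
  [ 1  -2   0  0  0 ]
  [ 0   0   7  0  3 ]
  [ 0   0  -2  1  0 ]
  [ 0   0   2  0  1 ]
r2 := 1/7·r2
  [ 1  -2   0  0    0 ]
  [ 0   0   1  0  3/7 ]
  [ 0   0  -2  1    0 ]
  [ 0   0   2  0    1 ]
r3 := r3 + 2·r2
  [ 1  -2  0  0    0 ]
  [ 0   0  1  0  3/7 ]
  [ 0   0  0  1  6/7 ]
  [ 0   0  2  0    1 ]
r4 := r4 − 2·r2
  [ 1  -2  0  0    0 ]
  [ 0   0  1  0  3/7 ]
  [ 0   0  0  1  6/7 ]
  [ 0   0  0  0  1/7 ]
r4 := 7·r4
  [ 1  -2  0  0    0 ]
  [ 0   0  1  0  3/7 ]
  [ 0   0  0  1  6/7 ]
  [ 0   0  0  0    1 ]
r3 := r3 − 6/7·r4
  [ 1  -2  0  0    0 ]
  [ 0   0  1  0  3/7 ]
  [ 0   0  0  1    0 ]
  [ 0   0  0  0    1 ]
r2 := r2 − 3/7·r4
  [ 1  -2  0  0  0 ]
  [ 0   0  1  0  0 ]
  [ 0   0  0  1  0 ]
  [ 0   0  0  0  1 ]
Pivot columns are the columns containing a leading 1.

0, 2, 3, 4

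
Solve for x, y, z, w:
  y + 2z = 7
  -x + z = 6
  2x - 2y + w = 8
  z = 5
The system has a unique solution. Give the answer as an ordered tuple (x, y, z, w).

Form the augmented matrix and row-reduce:
  [  0   1  2  0  |  7 ]
  [ -1   0  1  0  |  6 ]
  [  2  -2  0  1  |  8 ]
  [  0   0  1  0  |  5 ]
ρ1 ↔ ρ2
  [ -1   0  1  0  |  6 ]
  [  0   1  2  0  |  7 ]
  [  2  -2  0  1  |  8 ]
  [  0   0  1  0  |  5 ]
ρ1 := -1·ρ1
  [ 1   0  -1  0  |  -6 ]
  [ 0   1   2  0  |   7 ]
  [ 2  -2   0  1  |   8 ]
  [ 0   0   1  0  |   5 ]
ρ3 := ρ3 − 2·ρ1
  [ 1   0  -1  0  |  -6 ]
  [ 0   1   2  0  |   7 ]
  [ 0  -2   2  1  |  20 ]
  [ 0   0   1  0  |   5 ]
ρ3 := ρ3 + 2·ρ2
  [ 1  0  -1  0  |  -6 ]
  [ 0  1   2  0  |   7 ]
  [ 0  0   6  1  |  34 ]
  [ 0  0   1  0  |   5 ]
ρ3 := 1/6·ρ3
  [ 1  0  -1    0  |    -6 ]
  [ 0  1   2    0  |     7 ]
  [ 0  0   1  1/6  |  17/3 ]
  [ 0  0   1    0  |     5 ]
ρ4 := ρ4 − ρ3
  [ 1  0  -1     0  |    -6 ]
  [ 0  1   2     0  |     7 ]
  [ 0  0   1   1/6  |  17/3 ]
  [ 0  0   0  -1/6  |  -2/3 ]
ρ4 := -6·ρ4
  [ 1  0  -1    0  |    -6 ]
  [ 0  1   2    0  |     7 ]
  [ 0  0   1  1/6  |  17/3 ]
  [ 0  0   0    1  |     4 ]
ρ3 := ρ3 − 1/6·ρ4
  [ 1  0  -1  0  |  -6 ]
  [ 0  1   2  0  |   7 ]
  [ 0  0   1  0  |   5 ]
  [ 0  0   0  1  |   4 ]
ρ2 := ρ2 − 2·ρ3
  [ 1  0  -1  0  |  -6 ]
  [ 0  1   0  0  |  -3 ]
  [ 0  0   1  0  |   5 ]
  [ 0  0   0  1  |   4 ]
ρ1 := ρ1 + ρ3
  [ 1  0  0  0  |  -1 ]
  [ 0  1  0  0  |  -3 ]
  [ 0  0  1  0  |   5 ]
  [ 0  0  0  1  |   4 ]
Reading off the last column: x = -1, y = -3, z = 5, w = 4.

(-1, -3, 5, 4)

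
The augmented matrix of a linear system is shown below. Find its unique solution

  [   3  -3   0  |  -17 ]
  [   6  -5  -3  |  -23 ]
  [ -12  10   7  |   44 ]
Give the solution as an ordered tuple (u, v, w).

R1 := 1/3·R1
  [   1  -1   0  |  -17/3 ]
  [   6  -5  -3  |    -23 ]
  [ -12  10   7  |     44 ]
R2 := R2 − 6·R1
  [   1  -1   0  |  -17/3 ]
  [   0   1  -3  |     11 ]
  [ -12  10   7  |     44 ]
R3 := R3 + 12·R1
  [ 1  -1   0  |  -17/3 ]
  [ 0   1  -3  |     11 ]
  [ 0  -2   7  |    -24 ]
R3 := R3 + 2·R2
  [ 1  -1   0  |  -17/3 ]
  [ 0   1  -3  |     11 ]
  [ 0   0   1  |     -2 ]
R2 := R2 + 3·R3
  [ 1  -1  0  |  -17/3 ]
  [ 0   1  0  |      5 ]
  [ 0   0  1  |     -2 ]
R1 := R1 + R2
  [ 1  0  0  |  -2/3 ]
  [ 0  1  0  |     5 ]
  [ 0  0  1  |    -2 ]
Reading off the last column: u = -2/3, v = 5, w = -2.

(-2/3, 5, -2)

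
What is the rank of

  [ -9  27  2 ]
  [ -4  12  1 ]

rank = 2

Multiply R1 by -1/9.
  [  1  -3  -2/9 ]
  [ -4  12     1 ]
Add 4 times R1 to R2.
  [ 1  -3  -2/9 ]
  [ 0   0   1/9 ]
Multiply R2 by 9.
  [ 1  -3  -2/9 ]
  [ 0   0     1 ]
Add 2/9 times R2 to R1.
  [ 1  -3  0 ]
  [ 0   0  1 ]
The reduced form has 2 nonzero rows.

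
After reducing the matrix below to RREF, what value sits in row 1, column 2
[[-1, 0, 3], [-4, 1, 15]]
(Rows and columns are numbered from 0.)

3

R1 ← -1·R1
  [  1  0  -3 ]
  [ -4  1  15 ]
R2 ← R2 + 4·R1
  [ 1  0  -3 ]
  [ 0  1   3 ]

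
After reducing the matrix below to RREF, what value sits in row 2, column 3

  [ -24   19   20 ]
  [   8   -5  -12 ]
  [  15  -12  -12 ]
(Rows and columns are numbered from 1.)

ρ1 ← -1/24·ρ1
  [  1  -19/24  -5/6 ]
  [  8      -5   -12 ]
  [ 15     -12   -12 ]
ρ2 ← ρ2 − 8·ρ1
  [  1  -19/24   -5/6 ]
  [  0     4/3  -16/3 ]
  [ 15     -12    -12 ]
ρ3 ← ρ3 − 15·ρ1
  [ 1  -19/24   -5/6 ]
  [ 0     4/3  -16/3 ]
  [ 0    -1/8    1/2 ]
ρ2 ← 3/4·ρ2
  [ 1  -19/24  -5/6 ]
  [ 0       1    -4 ]
  [ 0    -1/8   1/2 ]
ρ3 ← ρ3 + 1/8·ρ2
  [ 1  -19/24  -5/6 ]
  [ 0       1    -4 ]
  [ 0       0     0 ]
ρ1 ← ρ1 + 19/24·ρ2
  [ 1  0  -4 ]
  [ 0  1  -4 ]
  [ 0  0   0 ]

-4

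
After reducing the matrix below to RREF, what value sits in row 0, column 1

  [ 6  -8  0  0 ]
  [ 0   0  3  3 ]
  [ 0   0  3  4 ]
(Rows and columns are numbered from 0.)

Multiply ρ1 by 1/6.
Multiply ρ2 by 1/3.
Subtract 3 times ρ2 from ρ3.
Subtract ρ3 from ρ2.

-4/3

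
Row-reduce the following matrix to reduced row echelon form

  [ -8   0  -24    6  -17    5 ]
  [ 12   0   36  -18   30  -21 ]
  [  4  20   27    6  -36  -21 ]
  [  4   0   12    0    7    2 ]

r1 := -1/8·r1
  [  1   0   3  -3/4  17/8  -5/8 ]
  [ 12   0  36   -18    30   -21 ]
  [  4  20  27     6   -36   -21 ]
  [  4   0  12     0     7     2 ]
r2 := r2 − 12·r1
  [ 1   0   3  -3/4  17/8   -5/8 ]
  [ 0   0   0    -9   9/2  -27/2 ]
  [ 4  20  27     6   -36    -21 ]
  [ 4   0  12     0     7      2 ]
r3 := r3 − 4·r1
  [ 1   0   3  -3/4   17/8   -5/8 ]
  [ 0   0   0    -9    9/2  -27/2 ]
  [ 0  20  15     9  -89/2  -37/2 ]
  [ 4   0  12     0      7      2 ]
r4 := r4 − 4·r1
  [ 1   0   3  -3/4   17/8   -5/8 ]
  [ 0   0   0    -9    9/2  -27/2 ]
  [ 0  20  15     9  -89/2  -37/2 ]
  [ 0   0   0     3   -3/2    9/2 ]
r2 <-> r3
  [ 1   0   3  -3/4   17/8   -5/8 ]
  [ 0  20  15     9  -89/2  -37/2 ]
  [ 0   0   0    -9    9/2  -27/2 ]
  [ 0   0   0     3   -3/2    9/2 ]
r2 := 1/20·r2
  [ 1  0    3  -3/4    17/8    -5/8 ]
  [ 0  1  3/4  9/20  -89/40  -37/40 ]
  [ 0  0    0    -9     9/2   -27/2 ]
  [ 0  0    0     3    -3/2     9/2 ]
r3 := -1/9·r3
  [ 1  0    3  -3/4    17/8    -5/8 ]
  [ 0  1  3/4  9/20  -89/40  -37/40 ]
  [ 0  0    0     1    -1/2     3/2 ]
  [ 0  0    0     3    -3/2     9/2 ]
r4 := r4 − 3·r3
  [ 1  0    3  -3/4    17/8    -5/8 ]
  [ 0  1  3/4  9/20  -89/40  -37/40 ]
  [ 0  0    0     1    -1/2     3/2 ]
  [ 0  0    0     0       0       0 ]
r2 := r2 − 9/20·r3
  [ 1  0    3  -3/4  17/8  -5/8 ]
  [ 0  1  3/4     0    -2  -8/5 ]
  [ 0  0    0     1  -1/2   3/2 ]
  [ 0  0    0     0     0     0 ]
r1 := r1 + 3/4·r3
  [ 1  0    3  0   7/4   1/2 ]
  [ 0  1  3/4  0    -2  -8/5 ]
  [ 0  0    0  1  -1/2   3/2 ]
  [ 0  0    0  0     0     0 ]

[[1, 0, 3, 0, 7/4, 1/2], [0, 1, 3/4, 0, -2, -8/5], [0, 0, 0, 1, -1/2, 3/2], [0, 0, 0, 0, 0, 0]]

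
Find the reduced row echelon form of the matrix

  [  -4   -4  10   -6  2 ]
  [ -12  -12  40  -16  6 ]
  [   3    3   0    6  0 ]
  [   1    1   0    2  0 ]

[[1, 1, 0, 2, 0], [0, 0, 1, 1/5, 0], [0, 0, 0, 0, 1], [0, 0, 0, 0, 0]]

ρ1 -> -1/4·ρ1
ρ2 -> ρ2 + 12·ρ1
ρ3 -> ρ3 − 3·ρ1
ρ4 -> ρ4 − ρ1
ρ2 -> 1/10·ρ2
ρ3 -> ρ3 − 15/2·ρ2
ρ4 -> ρ4 − 5/2·ρ2
ρ3 -> 2/3·ρ3
ρ4 -> ρ4 − 1/2·ρ3
ρ1 -> ρ1 + 1/2·ρ3
ρ1 -> ρ1 + 5/2·ρ2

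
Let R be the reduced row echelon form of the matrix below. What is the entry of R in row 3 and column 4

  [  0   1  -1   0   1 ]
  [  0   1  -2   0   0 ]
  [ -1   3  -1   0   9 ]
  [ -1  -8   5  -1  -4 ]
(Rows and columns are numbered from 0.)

-3

Swap ρ1 and ρ3.
  [ -1   3  -1   0   9 ]
  [  0   1  -2   0   0 ]
  [  0   1  -1   0   1 ]
  [ -1  -8   5  -1  -4 ]
Multiply ρ1 by -1.
  [  1  -3   1   0  -9 ]
  [  0   1  -2   0   0 ]
  [  0   1  -1   0   1 ]
  [ -1  -8   5  -1  -4 ]
Add ρ1 to ρ4.
  [ 1   -3   1   0   -9 ]
  [ 0    1  -2   0    0 ]
  [ 0    1  -1   0    1 ]
  [ 0  -11   6  -1  -13 ]
Subtract ρ2 from ρ3.
  [ 1   -3   1   0   -9 ]
  [ 0    1  -2   0    0 ]
  [ 0    0   1   0    1 ]
  [ 0  -11   6  -1  -13 ]
Add 11 times ρ2 to ρ4.
  [ 1  -3    1   0   -9 ]
  [ 0   1   -2   0    0 ]
  [ 0   0    1   0    1 ]
  [ 0   0  -16  -1  -13 ]
Add 16 times ρ3 to ρ4.
  [ 1  -3   1   0  -9 ]
  [ 0   1  -2   0   0 ]
  [ 0   0   1   0   1 ]
  [ 0   0   0  -1   3 ]
Multiply ρ4 by -1.
  [ 1  -3   1  0  -9 ]
  [ 0   1  -2  0   0 ]
  [ 0   0   1  0   1 ]
  [ 0   0   0  1  -3 ]
Add 2 times ρ3 to ρ2.
  [ 1  -3  1  0  -9 ]
  [ 0   1  0  0   2 ]
  [ 0   0  1  0   1 ]
  [ 0   0  0  1  -3 ]
Subtract ρ3 from ρ1.
  [ 1  -3  0  0  -10 ]
  [ 0   1  0  0    2 ]
  [ 0   0  1  0    1 ]
  [ 0   0  0  1   -3 ]
Add 3 times ρ2 to ρ1.
  [ 1  0  0  0  -4 ]
  [ 0  1  0  0   2 ]
  [ 0  0  1  0   1 ]
  [ 0  0  0  1  -3 ]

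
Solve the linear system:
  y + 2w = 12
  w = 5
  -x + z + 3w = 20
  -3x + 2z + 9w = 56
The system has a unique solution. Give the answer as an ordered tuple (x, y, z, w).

(-1, 2, 4, 5)

Form the augmented matrix and row-reduce:
  [  0  1  0  2  |  12 ]
  [  0  0  0  1  |   5 ]
  [ -1  0  1  3  |  20 ]
  [ -3  0  2  9  |  56 ]
R1 <-> R3
R1 → -1·R1
R4 → R4 + 3·R1
R2 <-> R3
R3 <-> R4
R3 → -1·R3
R2 → R2 − 2·R4
R1 → R1 + 3·R4
R1 → R1 + R3
Reading off the last column: x = -1, y = 2, z = 4, w = 5.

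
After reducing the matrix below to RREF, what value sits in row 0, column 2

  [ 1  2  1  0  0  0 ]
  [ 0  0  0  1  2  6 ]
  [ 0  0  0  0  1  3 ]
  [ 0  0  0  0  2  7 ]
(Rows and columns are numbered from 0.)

R4 ← R4 − 2·R3
  [ 1  2  1  0  0  0 ]
  [ 0  0  0  1  2  6 ]
  [ 0  0  0  0  1  3 ]
  [ 0  0  0  0  0  1 ]
R3 ← R3 − 3·R4
  [ 1  2  1  0  0  0 ]
  [ 0  0  0  1  2  6 ]
  [ 0  0  0  0  1  0 ]
  [ 0  0  0  0  0  1 ]
R2 ← R2 − 6·R4
  [ 1  2  1  0  0  0 ]
  [ 0  0  0  1  2  0 ]
  [ 0  0  0  0  1  0 ]
  [ 0  0  0  0  0  1 ]
R2 ← R2 − 2·R3
  [ 1  2  1  0  0  0 ]
  [ 0  0  0  1  0  0 ]
  [ 0  0  0  0  1  0 ]
  [ 0  0  0  0  0  1 ]

1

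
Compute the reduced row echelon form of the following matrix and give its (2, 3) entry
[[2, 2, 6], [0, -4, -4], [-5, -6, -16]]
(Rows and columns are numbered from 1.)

R1 ← 1/2·R1
  [  1   1    3 ]
  [  0  -4   -4 ]
  [ -5  -6  -16 ]
R3 ← R3 + 5·R1
  [ 1   1   3 ]
  [ 0  -4  -4 ]
  [ 0  -1  -1 ]
R2 ← -1/4·R2
  [ 1   1   3 ]
  [ 0   1   1 ]
  [ 0  -1  -1 ]
R3 ← R3 + R2
  [ 1  1  3 ]
  [ 0  1  1 ]
  [ 0  0  0 ]
R1 ← R1 − R2
  [ 1  0  2 ]
  [ 0  1  1 ]
  [ 0  0  0 ]

1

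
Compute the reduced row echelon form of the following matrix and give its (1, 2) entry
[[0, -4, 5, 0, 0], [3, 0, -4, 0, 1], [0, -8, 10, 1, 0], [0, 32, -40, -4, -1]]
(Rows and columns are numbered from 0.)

-5/4

Swap ρ1 and ρ2.
  [ 3   0   -4   0   1 ]
  [ 0  -4    5   0   0 ]
  [ 0  -8   10   1   0 ]
  [ 0  32  -40  -4  -1 ]
Multiply ρ1 by 1/3.
  [ 1   0  -4/3   0  1/3 ]
  [ 0  -4     5   0    0 ]
  [ 0  -8    10   1    0 ]
  [ 0  32   -40  -4   -1 ]
Multiply ρ2 by -1/4.
  [ 1   0  -4/3   0  1/3 ]
  [ 0   1  -5/4   0    0 ]
  [ 0  -8    10   1    0 ]
  [ 0  32   -40  -4   -1 ]
Add 8 times ρ2 to ρ3.
  [ 1   0  -4/3   0  1/3 ]
  [ 0   1  -5/4   0    0 ]
  [ 0   0     0   1    0 ]
  [ 0  32   -40  -4   -1 ]
Subtract 32 times ρ2 from ρ4.
  [ 1  0  -4/3   0  1/3 ]
  [ 0  1  -5/4   0    0 ]
  [ 0  0     0   1    0 ]
  [ 0  0     0  -4   -1 ]
Add 4 times ρ3 to ρ4.
  [ 1  0  -4/3  0  1/3 ]
  [ 0  1  -5/4  0    0 ]
  [ 0  0     0  1    0 ]
  [ 0  0     0  0   -1 ]
Multiply ρ4 by -1.
  [ 1  0  -4/3  0  1/3 ]
  [ 0  1  -5/4  0    0 ]
  [ 0  0     0  1    0 ]
  [ 0  0     0  0    1 ]
Subtract 1/3 times ρ4 from ρ1.
  [ 1  0  -4/3  0  0 ]
  [ 0  1  -5/4  0  0 ]
  [ 0  0     0  1  0 ]
  [ 0  0     0  0  1 ]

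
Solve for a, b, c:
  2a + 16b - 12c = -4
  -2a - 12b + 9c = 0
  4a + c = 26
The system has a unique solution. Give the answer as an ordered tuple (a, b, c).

Form the augmented matrix and row-reduce:
  [  2   16  -12  |  -4 ]
  [ -2  -12    9  |   0 ]
  [  4    0    1  |  26 ]
Multiply R1 by 1/2.
Add 2 times R1 to R2.
Subtract 4 times R1 from R3.
Multiply R2 by 1/4.
Add 32 times R2 to R3.
Add 3/4 times R3 to R2.
Add 6 times R3 to R1.
Subtract 8 times R2 from R1.
Reading off the last column: a = 6, b = 1/2, c = 2.

(6, 1/2, 2)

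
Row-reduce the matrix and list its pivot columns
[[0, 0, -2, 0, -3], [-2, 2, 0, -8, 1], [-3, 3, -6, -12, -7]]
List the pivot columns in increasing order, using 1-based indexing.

1, 3, 5

R1 <-> R2
  [ -2  2   0   -8   1 ]
  [  0  0  -2    0  -3 ]
  [ -3  3  -6  -12  -7 ]
R1 → -1/2·R1
  [  1  -1   0    4  -1/2 ]
  [  0   0  -2    0    -3 ]
  [ -3   3  -6  -12    -7 ]
R3 → R3 + 3·R1
  [ 1  -1   0  4   -1/2 ]
  [ 0   0  -2  0     -3 ]
  [ 0   0  -6  0  -17/2 ]
R2 → -1/2·R2
  [ 1  -1   0  4   -1/2 ]
  [ 0   0   1  0    3/2 ]
  [ 0   0  -6  0  -17/2 ]
R3 → R3 + 6·R2
  [ 1  -1  0  4  -1/2 ]
  [ 0   0  1  0   3/2 ]
  [ 0   0  0  0   1/2 ]
R3 → 2·R3
  [ 1  -1  0  4  -1/2 ]
  [ 0   0  1  0   3/2 ]
  [ 0   0  0  0     1 ]
R2 → R2 − 3/2·R3
  [ 1  -1  0  4  -1/2 ]
  [ 0   0  1  0     0 ]
  [ 0   0  0  0     1 ]
R1 → R1 + 1/2·R3
  [ 1  -1  0  4  0 ]
  [ 0   0  1  0  0 ]
  [ 0   0  0  0  1 ]
Pivot columns are the columns containing a leading 1.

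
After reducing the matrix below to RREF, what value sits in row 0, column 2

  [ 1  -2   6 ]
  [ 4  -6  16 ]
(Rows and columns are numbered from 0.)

-2

R2 -> R2 − 4·R1
  [ 1  -2   6 ]
  [ 0   2  -8 ]
R2 -> 1/2·R2
  [ 1  -2   6 ]
  [ 0   1  -4 ]
R1 -> R1 + 2·R2
  [ 1  0  -2 ]
  [ 0  1  -4 ]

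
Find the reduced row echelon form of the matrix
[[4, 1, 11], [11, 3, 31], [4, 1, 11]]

[[1, 0, 2], [0, 1, 3], [0, 0, 0]]

R1 := 1/4·R1
  [  1  1/4  11/4 ]
  [ 11    3    31 ]
  [  4    1    11 ]
R2 := R2 − 11·R1
  [ 1  1/4  11/4 ]
  [ 0  1/4   3/4 ]
  [ 4    1    11 ]
R3 := R3 − 4·R1
  [ 1  1/4  11/4 ]
  [ 0  1/4   3/4 ]
  [ 0    0     0 ]
R2 := 4·R2
  [ 1  1/4  11/4 ]
  [ 0    1     3 ]
  [ 0    0     0 ]
R1 := R1 − 1/4·R2
  [ 1  0  2 ]
  [ 0  1  3 ]
  [ 0  0  0 ]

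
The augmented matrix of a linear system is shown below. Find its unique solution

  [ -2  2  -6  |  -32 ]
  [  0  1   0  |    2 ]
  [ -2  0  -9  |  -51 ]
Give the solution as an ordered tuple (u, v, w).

Multiply ρ1 by -1/2.
  [  1  -1   3  |   16 ]
  [  0   1   0  |    2 ]
  [ -2   0  -9  |  -51 ]
Add 2 times ρ1 to ρ3.
  [ 1  -1   3  |   16 ]
  [ 0   1   0  |    2 ]
  [ 0  -2  -3  |  -19 ]
Add 2 times ρ2 to ρ3.
  [ 1  -1   3  |   16 ]
  [ 0   1   0  |    2 ]
  [ 0   0  -3  |  -15 ]
Multiply ρ3 by -1/3.
  [ 1  -1  3  |  16 ]
  [ 0   1  0  |   2 ]
  [ 0   0  1  |   5 ]
Subtract 3 times ρ3 from ρ1.
  [ 1  -1  0  |  1 ]
  [ 0   1  0  |  2 ]
  [ 0   0  1  |  5 ]
Add ρ2 to ρ1.
  [ 1  0  0  |  3 ]
  [ 0  1  0  |  2 ]
  [ 0  0  1  |  5 ]
Reading off the last column: u = 3, v = 2, w = 5.

(3, 2, 5)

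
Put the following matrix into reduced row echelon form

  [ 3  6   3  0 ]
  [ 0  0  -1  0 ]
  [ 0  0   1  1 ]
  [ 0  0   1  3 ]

[[1, 2, 0, 0], [0, 0, 1, 0], [0, 0, 0, 1], [0, 0, 0, 0]]

R1 := 1/3·R1
  [ 1  2   1  0 ]
  [ 0  0  -1  0 ]
  [ 0  0   1  1 ]
  [ 0  0   1  3 ]
R2 := -1·R2
  [ 1  2  1  0 ]
  [ 0  0  1  0 ]
  [ 0  0  1  1 ]
  [ 0  0  1  3 ]
R3 := R3 − R2
  [ 1  2  1  0 ]
  [ 0  0  1  0 ]
  [ 0  0  0  1 ]
  [ 0  0  1  3 ]
R4 := R4 − R2
  [ 1  2  1  0 ]
  [ 0  0  1  0 ]
  [ 0  0  0  1 ]
  [ 0  0  0  3 ]
R4 := R4 − 3·R3
  [ 1  2  1  0 ]
  [ 0  0  1  0 ]
  [ 0  0  0  1 ]
  [ 0  0  0  0 ]
R1 := R1 − R2
  [ 1  2  0  0 ]
  [ 0  0  1  0 ]
  [ 0  0  0  1 ]
  [ 0  0  0  0 ]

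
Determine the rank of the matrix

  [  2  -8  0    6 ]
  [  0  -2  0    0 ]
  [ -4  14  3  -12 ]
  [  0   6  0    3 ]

rank = 4

Multiply ρ1 by 1/2.
  [  1  -4  0    3 ]
  [  0  -2  0    0 ]
  [ -4  14  3  -12 ]
  [  0   6  0    3 ]
Add 4 times ρ1 to ρ3.
  [ 1  -4  0  3 ]
  [ 0  -2  0  0 ]
  [ 0  -2  3  0 ]
  [ 0   6  0  3 ]
Multiply ρ2 by -1/2.
  [ 1  -4  0  3 ]
  [ 0   1  0  0 ]
  [ 0  -2  3  0 ]
  [ 0   6  0  3 ]
Add 2 times ρ2 to ρ3.
  [ 1  -4  0  3 ]
  [ 0   1  0  0 ]
  [ 0   0  3  0 ]
  [ 0   6  0  3 ]
Subtract 6 times ρ2 from ρ4.
  [ 1  -4  0  3 ]
  [ 0   1  0  0 ]
  [ 0   0  3  0 ]
  [ 0   0  0  3 ]
Multiply ρ3 by 1/3.
  [ 1  -4  0  3 ]
  [ 0   1  0  0 ]
  [ 0   0  1  0 ]
  [ 0   0  0  3 ]
Multiply ρ4 by 1/3.
  [ 1  -4  0  3 ]
  [ 0   1  0  0 ]
  [ 0   0  1  0 ]
  [ 0   0  0  1 ]
Subtract 3 times ρ4 from ρ1.
  [ 1  -4  0  0 ]
  [ 0   1  0  0 ]
  [ 0   0  1  0 ]
  [ 0   0  0  1 ]
Add 4 times ρ2 to ρ1.
  [ 1  0  0  0 ]
  [ 0  1  0  0 ]
  [ 0  0  1  0 ]
  [ 0  0  0  1 ]
The reduced form has 4 nonzero rows.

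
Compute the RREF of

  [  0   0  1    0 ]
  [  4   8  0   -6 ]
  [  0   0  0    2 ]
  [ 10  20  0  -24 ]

R1 <=> R2
  [  4   8  0   -6 ]
  [  0   0  1    0 ]
  [  0   0  0    2 ]
  [ 10  20  0  -24 ]
R1 → 1/4·R1
  [  1   2  0  -3/2 ]
  [  0   0  1     0 ]
  [  0   0  0     2 ]
  [ 10  20  0   -24 ]
R4 → R4 − 10·R1
  [ 1  2  0  -3/2 ]
  [ 0  0  1     0 ]
  [ 0  0  0     2 ]
  [ 0  0  0    -9 ]
R3 → 1/2·R3
  [ 1  2  0  -3/2 ]
  [ 0  0  1     0 ]
  [ 0  0  0     1 ]
  [ 0  0  0    -9 ]
R4 → R4 + 9·R3
  [ 1  2  0  -3/2 ]
  [ 0  0  1     0 ]
  [ 0  0  0     1 ]
  [ 0  0  0     0 ]
R1 → R1 + 3/2·R3
  [ 1  2  0  0 ]
  [ 0  0  1  0 ]
  [ 0  0  0  1 ]
  [ 0  0  0  0 ]

[[1, 2, 0, 0], [0, 0, 1, 0], [0, 0, 0, 1], [0, 0, 0, 0]]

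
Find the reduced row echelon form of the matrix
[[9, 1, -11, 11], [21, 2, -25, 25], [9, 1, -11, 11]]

r1 ← 1/9·r1
r2 ← r2 − 21·r1
r3 ← r3 − 9·r1
r2 ← -3·r2
r1 ← r1 − 1/9·r2

[[1, 0, -1, 1], [0, 1, -2, 2], [0, 0, 0, 0]]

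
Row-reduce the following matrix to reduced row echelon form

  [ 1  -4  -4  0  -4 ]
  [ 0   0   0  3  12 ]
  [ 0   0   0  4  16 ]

r2 := 1/3·r2
  [ 1  -4  -4  0  -4 ]
  [ 0   0   0  1   4 ]
  [ 0   0   0  4  16 ]
r3 := r3 − 4·r2
  [ 1  -4  -4  0  -4 ]
  [ 0   0   0  1   4 ]
  [ 0   0   0  0   0 ]

[[1, -4, -4, 0, -4], [0, 0, 0, 1, 4], [0, 0, 0, 0, 0]]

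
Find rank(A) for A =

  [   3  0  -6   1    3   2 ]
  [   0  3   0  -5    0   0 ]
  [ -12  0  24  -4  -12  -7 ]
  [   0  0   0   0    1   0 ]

rank = 4

R1 -> 1/3·R1
  [   1  0  -2  1/3    1  2/3 ]
  [   0  3   0   -5    0    0 ]
  [ -12  0  24   -4  -12   -7 ]
  [   0  0   0    0    1    0 ]
R3 -> R3 + 12·R1
  [ 1  0  -2  1/3  1  2/3 ]
  [ 0  3   0   -5  0    0 ]
  [ 0  0   0    0  0    1 ]
  [ 0  0   0    0  1    0 ]
R2 -> 1/3·R2
  [ 1  0  -2   1/3  1  2/3 ]
  [ 0  1   0  -5/3  0    0 ]
  [ 0  0   0     0  0    1 ]
  [ 0  0   0     0  1    0 ]
R3 <-> R4
  [ 1  0  -2   1/3  1  2/3 ]
  [ 0  1   0  -5/3  0    0 ]
  [ 0  0   0     0  1    0 ]
  [ 0  0   0     0  0    1 ]
R1 -> R1 − 2/3·R4
  [ 1  0  -2   1/3  1  0 ]
  [ 0  1   0  -5/3  0  0 ]
  [ 0  0   0     0  1  0 ]
  [ 0  0   0     0  0  1 ]
R1 -> R1 − R3
  [ 1  0  -2   1/3  0  0 ]
  [ 0  1   0  -5/3  0  0 ]
  [ 0  0   0     0  1  0 ]
  [ 0  0   0     0  0  1 ]
The reduced form has 4 nonzero rows.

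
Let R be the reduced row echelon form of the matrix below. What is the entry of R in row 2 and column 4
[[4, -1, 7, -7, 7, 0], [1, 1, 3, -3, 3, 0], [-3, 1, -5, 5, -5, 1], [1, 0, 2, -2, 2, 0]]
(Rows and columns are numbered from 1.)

-1

ρ1 ← 1/4·ρ1
ρ2 ← ρ2 − ρ1
ρ3 ← ρ3 + 3·ρ1
ρ4 ← ρ4 − ρ1
ρ2 ← 4/5·ρ2
ρ3 ← ρ3 − 1/4·ρ2
ρ4 ← ρ4 − 1/4·ρ2
ρ1 ← ρ1 + 1/4·ρ2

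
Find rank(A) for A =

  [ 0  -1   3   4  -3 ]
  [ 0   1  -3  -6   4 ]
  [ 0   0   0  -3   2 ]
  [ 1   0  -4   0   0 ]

rank = 4

R1 ↔ R4
  [ 1   0  -4   0   0 ]
  [ 0   1  -3  -6   4 ]
  [ 0   0   0  -3   2 ]
  [ 0  -1   3   4  -3 ]
R4 → R4 + R2
  [ 1  0  -4   0  0 ]
  [ 0  1  -3  -6  4 ]
  [ 0  0   0  -3  2 ]
  [ 0  0   0  -2  1 ]
R3 → -1/3·R3
  [ 1  0  -4   0     0 ]
  [ 0  1  -3  -6     4 ]
  [ 0  0   0   1  -2/3 ]
  [ 0  0   0  -2     1 ]
R4 → R4 + 2·R3
  [ 1  0  -4   0     0 ]
  [ 0  1  -3  -6     4 ]
  [ 0  0   0   1  -2/3 ]
  [ 0  0   0   0  -1/3 ]
R4 → -3·R4
  [ 1  0  -4   0     0 ]
  [ 0  1  -3  -6     4 ]
  [ 0  0   0   1  -2/3 ]
  [ 0  0   0   0     1 ]
R3 → R3 + 2/3·R4
  [ 1  0  -4   0  0 ]
  [ 0  1  -3  -6  4 ]
  [ 0  0   0   1  0 ]
  [ 0  0   0   0  1 ]
R2 → R2 − 4·R4
  [ 1  0  -4   0  0 ]
  [ 0  1  -3  -6  0 ]
  [ 0  0   0   1  0 ]
  [ 0  0   0   0  1 ]
R2 → R2 + 6·R3
  [ 1  0  -4  0  0 ]
  [ 0  1  -3  0  0 ]
  [ 0  0   0  1  0 ]
  [ 0  0   0  0  1 ]
The reduced form has 4 nonzero rows.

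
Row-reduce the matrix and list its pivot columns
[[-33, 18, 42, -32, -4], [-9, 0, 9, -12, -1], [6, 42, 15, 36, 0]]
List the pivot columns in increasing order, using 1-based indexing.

1, 2, 5

Multiply R1 by -1/33.
  [  1  -6/11  -14/11  32/33  4/33 ]
  [ -9      0       9    -12    -1 ]
  [  6     42      15     36     0 ]
Add 9 times R1 to R2.
  [ 1   -6/11  -14/11   32/33  4/33 ]
  [ 0  -54/11  -27/11  -36/11  1/11 ]
  [ 6      42      15      36     0 ]
Subtract 6 times R1 from R3.
  [ 1   -6/11  -14/11   32/33   4/33 ]
  [ 0  -54/11  -27/11  -36/11   1/11 ]
  [ 0  498/11  249/11  332/11  -8/11 ]
Multiply R2 by -11/54.
  [ 1   -6/11  -14/11   32/33   4/33 ]
  [ 0       1     1/2     2/3  -1/54 ]
  [ 0  498/11  249/11  332/11  -8/11 ]
Subtract 498/11 times R2 from R3.
  [ 1  -6/11  -14/11  32/33   4/33 ]
  [ 0      1     1/2    2/3  -1/54 ]
  [ 0      0       0      0    1/9 ]
Multiply R3 by 9.
  [ 1  -6/11  -14/11  32/33   4/33 ]
  [ 0      1     1/2    2/3  -1/54 ]
  [ 0      0       0      0      1 ]
Add 1/54 times R3 to R2.
  [ 1  -6/11  -14/11  32/33  4/33 ]
  [ 0      1     1/2    2/3     0 ]
  [ 0      0       0      0     1 ]
Subtract 4/33 times R3 from R1.
  [ 1  -6/11  -14/11  32/33  0 ]
  [ 0      1     1/2    2/3  0 ]
  [ 0      0       0      0  1 ]
Add 6/11 times R2 to R1.
  [ 1  0   -1  4/3  0 ]
  [ 0  1  1/2  2/3  0 ]
  [ 0  0    0    0  1 ]
Pivot columns are the columns containing a leading 1.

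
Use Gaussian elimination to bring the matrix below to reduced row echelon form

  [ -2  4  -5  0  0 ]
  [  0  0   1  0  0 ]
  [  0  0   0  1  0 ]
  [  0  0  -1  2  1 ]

[[1, -2, 0, 0, 0], [0, 0, 1, 0, 0], [0, 0, 0, 1, 0], [0, 0, 0, 0, 1]]

r1 ← -1/2·r1
  [ 1  -2  5/2  0  0 ]
  [ 0   0    1  0  0 ]
  [ 0   0    0  1  0 ]
  [ 0   0   -1  2  1 ]
r4 ← r4 + r2
  [ 1  -2  5/2  0  0 ]
  [ 0   0    1  0  0 ]
  [ 0   0    0  1  0 ]
  [ 0   0    0  2  1 ]
r4 ← r4 − 2·r3
  [ 1  -2  5/2  0  0 ]
  [ 0   0    1  0  0 ]
  [ 0   0    0  1  0 ]
  [ 0   0    0  0  1 ]
r1 ← r1 − 5/2·r2
  [ 1  -2  0  0  0 ]
  [ 0   0  1  0  0 ]
  [ 0   0  0  1  0 ]
  [ 0   0  0  0  1 ]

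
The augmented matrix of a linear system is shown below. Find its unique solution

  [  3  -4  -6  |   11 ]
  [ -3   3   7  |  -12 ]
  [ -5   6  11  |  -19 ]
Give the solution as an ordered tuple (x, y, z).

R1 -> 1/3·R1
  [  1  -4/3  -2  |  11/3 ]
  [ -3     3   7  |   -12 ]
  [ -5     6  11  |   -19 ]
R2 -> R2 + 3·R1
  [  1  -4/3  -2  |  11/3 ]
  [  0    -1   1  |    -1 ]
  [ -5     6  11  |   -19 ]
R3 -> R3 + 5·R1
  [ 1  -4/3  -2  |  11/3 ]
  [ 0    -1   1  |    -1 ]
  [ 0  -2/3   1  |  -2/3 ]
R2 -> -1·R2
  [ 1  -4/3  -2  |  11/3 ]
  [ 0     1  -1  |     1 ]
  [ 0  -2/3   1  |  -2/3 ]
R3 -> R3 + 2/3·R2
  [ 1  -4/3   -2  |  11/3 ]
  [ 0     1   -1  |     1 ]
  [ 0     0  1/3  |     0 ]
R3 -> 3·R3
  [ 1  -4/3  -2  |  11/3 ]
  [ 0     1  -1  |     1 ]
  [ 0     0   1  |     0 ]
R2 -> R2 + R3
  [ 1  -4/3  -2  |  11/3 ]
  [ 0     1   0  |     1 ]
  [ 0     0   1  |     0 ]
R1 -> R1 + 2·R3
  [ 1  -4/3  0  |  11/3 ]
  [ 0     1  0  |     1 ]
  [ 0     0  1  |     0 ]
R1 -> R1 + 4/3·R2
  [ 1  0  0  |  5 ]
  [ 0  1  0  |  1 ]
  [ 0  0  1  |  0 ]
Reading off the last column: x = 5, y = 1, z = 0.

(5, 1, 0)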